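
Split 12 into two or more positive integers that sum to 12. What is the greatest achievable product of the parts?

81

Fill g[k] for k=2..12: at each k try every first piece i and multiply by the better of (k−i) uncut or g[k−i].
Small cases: g[2]=1, g[3]=2, g[4]=4, g[5]=6, g[6]=9.
g[7] = 2×max(5,6) = 2×6 = 12
g[8] = 2×max(6,9) = 2×9 = 18
g[9] = 3×max(6,9) = 3×9 = 27
g[10] = 2×max(8,18) = 2×18 = 36
g[11] = 2×max(9,27) = 2×27 = 54
g[12] = 3×max(9,27) = 3×27 = 81
One optimal split: 3 + 3 + 3 + 3; product 3×3×3×3 = 81.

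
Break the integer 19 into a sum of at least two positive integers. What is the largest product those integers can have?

Let P[k] be the best product for length k (with at least one cut). For each first piece i, the rest contributes max(k−i, P[k−i]).
Small cases: P[2]=1, P[3]=2, P[4]=4, P[5]=6, P[6]=9, P[7]=12, P[8]=18, P[9]=27, P[10]=36, P[11]=54, P[12]=81.
P[13] = 2·max(11,54) = 2·54 = 108
P[14] = 2·max(12,81) = 2·81 = 162
P[15] = 3·max(12,81) = 3·81 = 243
P[16] = 2·max(14,162) = 2·162 = 324
P[17] = 2·max(15,243) = 2·243 = 486
P[18] = 3·max(15,243) = 3·243 = 729
P[19] = 2·max(17,486) = 2·486 = 972
One optimal split: 3 + 3 + 3 + 3 + 3 + 2 + 2; product 3·3·3·3·3·2·2 = 972.

972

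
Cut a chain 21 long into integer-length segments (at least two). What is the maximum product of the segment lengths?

2187

Let g[k] be the best product for length k (with at least one cut). For each first piece i, the rest contributes max(k−i, g[k−i]).
Small cases: g[2]=1, g[3]=2, g[4]=4, g[5]=6, g[6]=9, g[7]=12, g[8]=18, g[9]=27, g[10]=36, g[11]=54, g[12]=81, g[13]=108.
g[14] = 2·max(12,81) = 2·81 = 162
g[15] = 3·max(12,81) = 3·81 = 243
g[16] = 2·max(14,162) = 2·162 = 324
g[17] = 2·max(15,243) = 2·243 = 486
g[18] = 3·max(15,243) = 3·243 = 729
g[19] = 2·max(17,486) = 2·486 = 972
g[20] = 2·max(18,729) = 2·729 = 1458
g[21] = 3·max(18,729) = 3·729 = 2187
One optimal split: 3 + 3 + 3 + 3 + 3 + 3 + 3; product 3·3·3·3·3·3·3 = 2187.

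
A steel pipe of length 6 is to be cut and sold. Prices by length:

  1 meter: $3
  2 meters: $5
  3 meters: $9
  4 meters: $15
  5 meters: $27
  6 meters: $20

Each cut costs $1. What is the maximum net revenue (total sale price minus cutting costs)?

Let r[k] be the best obtainable value from length k. For each k, try every first piece i and keep the best of price[i] + r[k−i] minus the 1 cut fee when i<k.
r[1] = 3
r[2] = 5  (first piece 1, then r[1]=3)
r[3] = 9
r[4] = 15
r[5] = 27
r[6] = 29  (first piece 1, then r[5]=27)
One optimal plan: pieces 5 + 1 (1 cut) → $30 − $1 = $29.

29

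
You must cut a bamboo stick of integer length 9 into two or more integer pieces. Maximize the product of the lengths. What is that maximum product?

Define m[k] = max over 1≤i<k of i · max(k−i, m[k−i]); the inner max lets the remainder stay uncut if that's better.
Small cases: m[2]=1.
m[3] = max(1*2, 2*1) = 2
m[4] = max(1*3, 2*2, 3*1) = 4
m[5] = max(1*4, 2*3, 3*2, 4*1) = 6
m[6] = max(1*6, 2*4, 3*3, 4*2, 5*1) = 9
m[7] = max(1*9, 2*6, 3*4, 4*3, 5*2, 6*1) = 12
m[8] = max(1*12, 2*9, 3*6, …, 6*2, 7*1) = 18
m[9] = max(1*18, 2*12, 3*9, …, 7*2, 8*1) = 27
One optimal split: 3 + 3 + 3; product 3*3*3 = 27.

27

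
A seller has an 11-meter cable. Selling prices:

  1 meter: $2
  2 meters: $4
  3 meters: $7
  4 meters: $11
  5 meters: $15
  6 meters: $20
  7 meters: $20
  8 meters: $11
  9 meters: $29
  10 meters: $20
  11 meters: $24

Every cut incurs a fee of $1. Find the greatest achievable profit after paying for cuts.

34

Let r[k] be the best obtainable value from length k. For each k, try every first piece i and keep the best of price[i] + r[k−i] minus the 1 cut fee when i<k.
r[1] = 2
r[2] = 4
r[3] = 7
r[4] = 11
r[5] = 15
r[6] = 20
r[7] = 21  (first piece 1, then r[6]=20)
r[8] = 23  (first piece 2, then r[6]=20)
r[9] = 29
r[10] = 30  (first piece 1, then r[9]=29)
r[11] = 34  (first piece 5, then r[6]=20)
One optimal plan: pieces 6 + 5 (1 cut) → $35 − $1 = $34.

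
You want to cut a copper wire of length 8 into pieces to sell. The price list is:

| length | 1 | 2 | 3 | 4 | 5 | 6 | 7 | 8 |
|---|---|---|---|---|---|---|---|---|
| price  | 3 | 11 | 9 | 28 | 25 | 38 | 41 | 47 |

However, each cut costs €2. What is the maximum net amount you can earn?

Build v[k] bottom-up: v[k] = max over allowed piece i of (p[i] + v[k−i]) − 2 per cut.
v[1] = 3
v[2] = 11
v[3] = 12  (first piece 1, then v[2]=11)
v[4] = 28
v[5] = 29  (first piece 1, then v[4]=28)
v[6] = 38
v[7] = 41
v[8] = 54  (first piece 4, then v[4]=28)
One optimal plan: pieces 4 + 4 (1 cut) → €56 − €2 = €54.

54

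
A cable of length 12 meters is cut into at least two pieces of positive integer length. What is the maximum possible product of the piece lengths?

81

Define m[k] = max over 1≤i<k of i · max(k−i, m[k−i]); the inner max lets the remainder stay uncut if that's better.
m[2] = 1*max(1,0) = 1*1 = 1
m[3] = max(1*2, 2*1) = 2
m[4] = max(1*3, 2*2, 3*1) = 4
m[5] = max(1*4, 2*3, 3*2, 4*1) = 6
m[6] = max(1*6, 2*4, 3*3, 4*2, 5*1) = 9
m[7] = max(1*9, 2*6, 3*4, 4*3, 5*2, 6*1) = 12
m[8] = max(1*12, 2*9, 3*6, …, 6*2, 7*1) = 18
m[9] = max(1*18, 2*12, 3*9, …, 7*2, 8*1) = 27
m[10] = max(1*27, 2*18, 3*12, …, 8*2, 9*1) = 36
m[11] = max(1*36, 2*27, 3*18, …, 9*2, 10*1) = 54
m[12] = max(1*54, 2*36, 3*27, …, 10*2, 11*1) = 81
One optimal split: 3 + 3 + 3 + 3; product 3*3*3*3 = 81.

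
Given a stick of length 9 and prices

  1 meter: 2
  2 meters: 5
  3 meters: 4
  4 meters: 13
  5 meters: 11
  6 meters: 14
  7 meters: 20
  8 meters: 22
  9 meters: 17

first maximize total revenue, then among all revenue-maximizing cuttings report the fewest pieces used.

Build r[k] bottom-up: r[k] = max over allowed piece i of (p[i] + r[k−i]).
r[1] = 2
r[2] = max(2+2, 5+0) = 5
r[3] = max(2+5, 5+2, 4+0) = 7
r[4] = max(2+7, 5+5, 4+2, 13+0) = 13
r[5] = max(2+13, 5+7, 4+5, 13+2, 11+0) = 15
r[6] = max(2+15, 5+13, 4+7, 13+5, 11+2, 14+0) = 18
r[7] = max(2+18, 5+15, 4+13, …, 14+2, 20+0) = 20
r[8] = max(2+20, 5+18, 4+15, …, 20+2, 22+0) = 26
r[9] = max(2+26, 5+20, 4+18, …, 22+2, 17+0) = 28
Maximum revenue is 28.
Now minimize piece count subject to staying optimal: for each k, pieces[k] = 1 + min over i with p[i]+r[k−i]=r[k] of pieces[k−i].
pieces[6] = 2
pieces[7] = 1
pieces[8] = 2
pieces[9] = 3

3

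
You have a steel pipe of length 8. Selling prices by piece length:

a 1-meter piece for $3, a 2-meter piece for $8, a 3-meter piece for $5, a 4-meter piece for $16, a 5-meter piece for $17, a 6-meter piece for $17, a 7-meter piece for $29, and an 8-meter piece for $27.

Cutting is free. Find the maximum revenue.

32

Let r[k] be the best obtainable value from length k. For each k, try every first piece i and keep the best of price[i] + r[k−i].
r[1] = 3
r[2] = 8
r[3] = 11  (first piece 1, then r[2]=8)
r[4] = 16  (first piece 2, then r[2]=8)
r[5] = 19  (first piece 1, then r[4]=16)
r[6] = 24  (first piece 2, then r[4]=16)
r[7] = 29
r[8] = 32  (first piece 1, then r[7]=29)
One optimal cutting: 7 + 1 → $29 + $3 = $32.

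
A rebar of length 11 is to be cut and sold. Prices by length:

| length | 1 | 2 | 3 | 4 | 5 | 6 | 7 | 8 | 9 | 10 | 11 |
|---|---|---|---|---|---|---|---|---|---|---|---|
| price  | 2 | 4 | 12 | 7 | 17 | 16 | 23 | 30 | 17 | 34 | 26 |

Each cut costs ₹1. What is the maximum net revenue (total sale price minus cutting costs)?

Consider every possible first cut. r[k] is the best of p[i]+r[k−i] over all sellable i≤k, charging 1 whenever i<k.
r[1] = 2
r[2] = max(2+2-1, 4+0) = 4
r[3] = max(2+4-1, 4+2-1, 12+0) = 12
r[4] = max(2+12-1, 4+4-1, 12+2-1, 7+0) = 13
r[5] = max(2+13-1, 4+12-1, 12+4-1, 7+2-1, 17+0) = 17
r[6] = max(2+17-1, 4+13-1, 12+12-1, 7+4-1, 17+2-1, 16+0) = 23
r[7] = max(2+23-1, 4+17-1, 12+13-1, …, 16+2-1, 23+0) = 24
r[8] = max(2+24-1, 4+23-1, 12+17-1, …, 23+2-1, 30+0) = 30
r[9] = max(2+30-1, 4+24-1, 12+23-1, …, 30+2-1, 17+0) = 34
r[10] = max(2+34-1, 4+30-1, 12+24-1, …, 17+2-1, 34+0) = 35
r[11] = max(2+35-1, 4+34-1, 12+30-1, …, 34+2-1, 26+0) = 41
One optimal plan: pieces 8 + 3 (1 cut) → ₹42 − ₹1 = ₹41.

41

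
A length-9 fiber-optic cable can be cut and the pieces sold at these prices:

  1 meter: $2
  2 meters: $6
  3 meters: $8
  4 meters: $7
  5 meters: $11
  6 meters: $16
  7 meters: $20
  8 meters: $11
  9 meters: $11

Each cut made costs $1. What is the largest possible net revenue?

Consider every possible first cut. v[k] is the best of p[i]+v[k−i] over all sellable i≤k, charging 1 whenever i<k.
v[1] = 2
v[2] = 6
v[3] = 8
v[4] = 11  (first piece 2, then v[2]=6)
v[5] = 13  (first piece 2, then v[3]=8)
v[6] = 16  (first piece 2, then v[4]=11)
v[7] = 20
v[8] = 21  (first piece 1, then v[7]=20)
v[9] = 25  (first piece 2, then v[7]=20)
One optimal plan: pieces 7 + 2 (1 cut) → $26 − $1 = $25.

25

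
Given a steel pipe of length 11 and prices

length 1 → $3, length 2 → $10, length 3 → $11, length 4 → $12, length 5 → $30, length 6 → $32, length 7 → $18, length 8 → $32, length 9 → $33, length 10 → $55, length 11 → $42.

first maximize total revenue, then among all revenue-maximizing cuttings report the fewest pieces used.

3

Consider every possible first cut. r[k] is the best of p[i]+r[k−i] over all sellable i≤k.
r[1] = 3
r[2] = 10
r[3] = 13  (first piece 1, then r[2]=10)
r[4] = 20  (first piece 2, then r[2]=10)
r[5] = 30
r[6] = 33  (first piece 1, then r[5]=30)
r[7] = 40  (first piece 2, then r[5]=30)
r[8] = 43  (first piece 1, then r[7]=40)
r[9] = 50  (first piece 2, then r[7]=40)
r[10] = 60  (first piece 5, then r[5]=30)
r[11] = 63  (first piece 1, then r[10]=60)
Maximum revenue is $63.
Now minimize piece count subject to staying optimal: for each k, pieces[k] = 1 + min over i with p[i]+r[k−i]=r[k] of pieces[k−i].
pieces[8] = 3
pieces[9] = 3
pieces[10] = 2
pieces[11] = 3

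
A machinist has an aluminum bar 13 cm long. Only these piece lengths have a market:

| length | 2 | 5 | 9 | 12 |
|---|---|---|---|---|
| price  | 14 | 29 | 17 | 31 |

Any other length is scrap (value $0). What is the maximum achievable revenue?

85

Let best[k] be the best obtainable value from length k. For each k, try every first piece i and keep the best of price[i] + best[k−i].
best[1] = 0
best[2] = 14
best[3] = 14
best[4] = 28  (first piece 2, then best[2]=14)
best[5] = 29
best[6] = 42  (first piece 2, then best[4]=28)
best[7] = 43  (first piece 2, then best[5]=29)
best[8] = 56  (first piece 2, then best[6]=42)
best[9] = 57  (first piece 2, then best[7]=43)
best[10] = 70  (first piece 2, then best[8]=56)
best[11] = 71  (first piece 2, then best[9]=57)
best[12] = 84  (first piece 2, then best[10]=70)
best[13] = 85  (first piece 2, then best[11]=71)
One optimal cutting: 5 + 2 + 2 + 2 + 2 → $85.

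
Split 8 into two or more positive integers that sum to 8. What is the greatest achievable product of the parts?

Fill m[k] for k=2..8: at each k try every first piece i and multiply by the better of (k−i) uncut or m[k−i].
m[2] = 1×max(1,0) = 1×1 = 1
m[3] = 1×max(2,1) = 1×2 = 2
m[4] = 2×max(2,1) = 2×2 = 4
m[5] = 2×max(3,2) = 2×3 = 6
m[6] = 3×max(3,2) = 3×3 = 9
m[7] = 2×max(5,6) = 2×6 = 12
m[8] = 2×max(6,9) = 2×9 = 18
One optimal split: 3 + 3 + 2; product 3×3×2 = 18.

18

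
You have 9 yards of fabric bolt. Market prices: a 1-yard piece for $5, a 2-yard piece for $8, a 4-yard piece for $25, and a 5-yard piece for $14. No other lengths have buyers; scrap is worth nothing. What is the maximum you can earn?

55

Consider every possible first cut. r[k] is the best of p[i]+r[k−i] over all sellable i≤k.
r[1] = 5
r[2] = 10  (first piece 1, then r[1]=5)
r[3] = 15  (first piece 1, then r[2]=10)
r[4] = 25
r[5] = 30  (first piece 1, then r[4]=25)
r[6] = 35  (first piece 1, then r[5]=30)
r[7] = 40  (first piece 1, then r[6]=35)
r[8] = 50  (first piece 4, then r[4]=25)
r[9] = 55  (first piece 1, then r[8]=50)
One optimal cutting: 4 + 4 + 1 → $55.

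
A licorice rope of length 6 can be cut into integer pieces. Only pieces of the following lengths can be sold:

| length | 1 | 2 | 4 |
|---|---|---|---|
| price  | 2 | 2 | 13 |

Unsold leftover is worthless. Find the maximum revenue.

17

Build f[k] bottom-up: f[k] = max over allowed piece i of (p[i] + f[k−i]).
f[1] = 2
f[2] = 4  (first piece 1, then f[1]=2)
f[3] = 6  (first piece 1, then f[2]=4)
f[4] = 13
f[5] = 15  (first piece 1, then f[4]=13)
f[6] = 17  (first piece 1, then f[5]=15)
One optimal cutting: 4 + 1 + 1 → ¢17.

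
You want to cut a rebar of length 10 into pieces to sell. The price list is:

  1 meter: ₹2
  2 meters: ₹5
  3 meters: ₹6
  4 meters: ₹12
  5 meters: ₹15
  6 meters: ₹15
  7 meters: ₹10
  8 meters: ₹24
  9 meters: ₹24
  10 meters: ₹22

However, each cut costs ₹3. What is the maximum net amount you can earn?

27

Consider every possible first cut. r[k] is the best of p[i]+r[k−i] over all sellable i≤k, charging 3 whenever i<k.
r[1] = 2
r[2] = 5
r[3] = 6
r[4] = 12
r[5] = 15
r[6] = 15
r[7] = 17  (first piece 2, then r[5]=15)
r[8] = 24
r[9] = 24  (first piece 4, then r[5]=15)
r[10] = 27  (first piece 5, then r[5]=15)
One optimal plan: pieces 5 + 5 (1 cut) → ₹30 − ₹3 = ₹27.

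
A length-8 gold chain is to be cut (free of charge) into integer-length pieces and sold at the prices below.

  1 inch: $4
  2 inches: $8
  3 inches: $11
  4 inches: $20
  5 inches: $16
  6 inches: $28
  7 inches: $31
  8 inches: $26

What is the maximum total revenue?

40

Build best[k] bottom-up: best[k] = max over allowed piece i of (p[i] + best[k−i]).
best[1] = 4
best[2] = 8  (first piece 1, then best[1]=4)
best[3] = 12  (first piece 1, then best[2]=8)
best[4] = 20
best[5] = 24  (first piece 1, then best[4]=20)
best[6] = 28  (first piece 1, then best[5]=24)
best[7] = 32  (first piece 1, then best[6]=28)
best[8] = 40  (first piece 4, then best[4]=20)
One optimal cutting: 4 + 4 → $20 + $20 = $40.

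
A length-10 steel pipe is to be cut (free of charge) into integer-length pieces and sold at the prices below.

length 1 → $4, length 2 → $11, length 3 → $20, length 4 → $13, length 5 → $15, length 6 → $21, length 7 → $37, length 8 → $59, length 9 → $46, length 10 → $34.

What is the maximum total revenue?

70

Build r[k] bottom-up: r[k] = max over allowed piece i of (p[i] + r[k−i]).
r[1] = 4
r[2] = max(4+4, 11+0) = 11
r[3] = max(4+11, 11+4, 20+0) = 20
r[4] = max(4+20, 11+11, 20+4, 13+0) = 24
r[5] = max(4+24, 11+20, 20+11, 13+4, 15+0) = 31
r[6] = max(4+31, 11+24, 20+20, 13+11, 15+4, 21+0) = 40
r[7] = max(4+40, 11+31, 20+24, …, 21+4, 37+0) = 44
r[8] = max(4+44, 11+40, 20+31, …, 37+4, 59+0) = 59
r[9] = max(4+59, 11+44, 20+40, …, 59+4, 46+0) = 63
r[10] = max(4+63, 11+59, 20+44, …, 46+4, 34+0) = 70
One optimal cutting: 8 + 2 → $59 + $11 = $70.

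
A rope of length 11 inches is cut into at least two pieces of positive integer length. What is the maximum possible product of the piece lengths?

54

Fill prod[k] for k=2..11: at each k try every first piece i and multiply by the better of (k−i) uncut or prod[k−i].
prod[2] = 1×max(1,0) = 1×1 = 1
prod[3] = max(1×2, 2×1) = 2
prod[4] = max(1×3, 2×2, 3×1) = 4
prod[5] = max(1×4, 2×3, 3×2, 4×1) = 6
prod[6] = max(1×6, 2×4, 3×3, 4×2, 5×1) = 9
prod[7] = max(1×9, 2×6, 3×4, 4×3, 5×2, 6×1) = 12
prod[8] = max(1×12, 2×9, 3×6, …, 6×2, 7×1) = 18
prod[9] = max(1×18, 2×12, 3×9, …, 7×2, 8×1) = 27
prod[10] = max(1×27, 2×18, 3×12, …, 8×2, 9×1) = 36
prod[11] = max(1×36, 2×27, 3×18, …, 9×2, 10×1) = 54
One optimal split: 3 + 3 + 3 + 2; product 3×3×3×2 = 54.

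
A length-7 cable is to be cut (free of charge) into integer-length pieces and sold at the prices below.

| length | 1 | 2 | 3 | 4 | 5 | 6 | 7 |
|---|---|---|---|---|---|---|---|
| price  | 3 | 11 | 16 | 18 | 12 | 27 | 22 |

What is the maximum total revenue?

38

Let R[k] be the best obtainable value from length k. For each k, try every first piece i and keep the best of price[i] + R[k−i].
R[1] = 3
R[2] = 11
R[3] = 16
R[4] = 22  (first piece 2, then R[2]=11)
R[5] = 27  (first piece 2, then R[3]=16)
R[6] = 33  (first piece 2, then R[4]=22)
R[7] = 38  (first piece 2, then R[5]=27)
One optimal cutting: 3 + 2 + 2 → €16 + €11 + €11 = €38.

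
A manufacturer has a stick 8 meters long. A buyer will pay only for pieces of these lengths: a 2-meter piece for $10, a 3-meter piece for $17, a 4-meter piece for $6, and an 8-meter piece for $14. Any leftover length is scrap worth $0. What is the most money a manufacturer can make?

44

Let best[k] be the best obtainable value from length k. For each k, try every first piece i and keep the best of price[i] + best[k−i].
best[1] = 0
best[2] = 10
best[3] = 17
best[4] = 20  (first piece 2, then best[2]=10)
best[5] = 27  (first piece 2, then best[3]=17)
best[6] = 34  (first piece 3, then best[3]=17)
best[7] = 37  (first piece 2, then best[5]=27)
best[8] = 44  (first piece 2, then best[6]=34)
One optimal cutting: 3 + 3 + 2 → $44.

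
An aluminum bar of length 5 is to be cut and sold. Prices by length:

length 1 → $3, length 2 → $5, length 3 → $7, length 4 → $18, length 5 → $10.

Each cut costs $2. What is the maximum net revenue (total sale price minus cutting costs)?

Consider every possible first cut. net[k] is the best of p[i]+net[k−i] over all sellable i≤k, charging 2 whenever i<k.
net[1] = 3
net[2] = max(3+3-2, 5+0) = 5
net[3] = max(3+5-2, 5+3-2, 7+0) = 7
net[4] = max(3+7-2, 5+5-2, 7+3-2, 18+0) = 18
net[5] = max(3+18-2, 5+7-2, 7+5-2, 18+3-2, 10+0) = 19
One optimal plan: pieces 4 + 1 (1 cut) → $21 − $2 = $19.

19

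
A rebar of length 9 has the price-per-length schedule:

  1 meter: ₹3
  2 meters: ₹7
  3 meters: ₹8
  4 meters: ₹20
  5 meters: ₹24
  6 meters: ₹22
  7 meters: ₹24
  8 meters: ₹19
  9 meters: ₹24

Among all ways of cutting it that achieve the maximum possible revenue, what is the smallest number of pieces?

Let r[k] be the best obtainable value from length k. For each k, try every first piece i and keep the best of price[i] + r[k−i].
r[1] = 3
r[2] = 7
r[3] = 10  (first piece 1, then r[2]=7)
r[4] = 20
r[5] = 24
r[6] = 27  (first piece 1, then r[5]=24)
r[7] = 31  (first piece 2, then r[5]=24)
r[8] = 40  (first piece 4, then r[4]=20)
r[9] = 44  (first piece 4, then r[5]=24)
Maximum revenue is ₹44.
Now minimize piece count subject to staying optimal: for each k, pieces[k] = 1 + min over i with p[i]+r[k−i]=r[k] of pieces[k−i].
pieces[6] = 2
pieces[7] = 2
pieces[8] = 2
pieces[9] = 2

2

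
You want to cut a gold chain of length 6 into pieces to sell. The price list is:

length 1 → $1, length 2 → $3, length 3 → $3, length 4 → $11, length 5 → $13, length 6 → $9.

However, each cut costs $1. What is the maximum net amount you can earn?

Build r[k] bottom-up: r[k] = max over allowed piece i of (p[i] + r[k−i]) − 1 per cut.
r[1] = 1
r[2] = max(1+1-1, 3+0) = 3
r[3] = max(1+3-1, 3+1-1, 3+0) = 3
r[4] = max(1+3-1, 3+3-1, 3+1-1, 11+0) = 11
r[5] = max(1+11-1, 3+3-1, 3+3-1, 11+1-1, 13+0) = 13
r[6] = max(1+13-1, 3+11-1, 3+3-1, 11+3-1, 13+1-1, 9+0) = 13
One optimal plan: pieces 5 + 1 (1 cut) → $14 − $1 = $13.

13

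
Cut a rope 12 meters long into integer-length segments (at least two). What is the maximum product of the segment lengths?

Fill f[k] for k=2..12: at each k try every first piece i and multiply by the better of (k−i) uncut or f[k−i].
Small cases: f[2]=1, f[3]=2, f[4]=4.
f[5] = max(1*4, 2*3, 3*2, 4*1) = 6
f[6] = max(1*6, 2*4, 3*3, 4*2, 5*1) = 9
f[7] = max(1*9, 2*6, 3*4, 4*3, 5*2, 6*1) = 12
f[8] = max(1*12, 2*9, 3*6, …, 6*2, 7*1) = 18
f[9] = max(1*18, 2*12, 3*9, …, 7*2, 8*1) = 27
f[10] = max(1*27, 2*18, 3*12, …, 8*2, 9*1) = 36
f[11] = max(1*36, 2*27, 3*18, …, 9*2, 10*1) = 54
f[12] = max(1*54, 2*36, 3*27, …, 10*2, 11*1) = 81
One optimal split: 3 + 3 + 3 + 3; product 3*3*3*3 = 81.

81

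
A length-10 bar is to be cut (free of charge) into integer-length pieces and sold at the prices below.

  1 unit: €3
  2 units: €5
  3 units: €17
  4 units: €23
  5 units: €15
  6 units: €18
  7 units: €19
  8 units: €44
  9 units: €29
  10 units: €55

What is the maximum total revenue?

57

Consider every possible first cut. R[k] is the best of p[i]+R[k−i] over all sellable i≤k.
R[1] = 3
R[2] = max(3+3, 5+0) = 6
R[3] = max(3+6, 5+3, 17+0) = 17
R[4] = max(3+17, 5+6, 17+3, 23+0) = 23
R[5] = max(3+23, 5+17, 17+6, 23+3, 15+0) = 26
R[6] = max(3+26, 5+23, 17+17, 23+6, 15+3, 18+0) = 34
R[7] = max(3+34, 5+26, 17+23, …, 18+3, 19+0) = 40
R[8] = max(3+40, 5+34, 17+26, …, 19+3, 44+0) = 46
R[9] = max(3+46, 5+40, 17+34, …, 44+3, 29+0) = 51
R[10] = max(3+51, 5+46, 17+40, …, 29+3, 55+0) = 57
One optimal cutting: 4 + 3 + 3 → €23 + €17 + €17 = €57.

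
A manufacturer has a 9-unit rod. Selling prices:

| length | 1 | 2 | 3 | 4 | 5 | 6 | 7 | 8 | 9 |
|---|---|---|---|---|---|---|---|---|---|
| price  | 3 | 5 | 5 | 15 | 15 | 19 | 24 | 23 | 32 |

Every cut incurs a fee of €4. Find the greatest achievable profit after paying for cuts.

32

Let net[k] be the best obtainable value from length k. For each k, try every first piece i and keep the best of price[i] + net[k−i] minus the 4 cut fee when i<k.
net[1] = 3
net[2] = 5
net[3] = 5
net[4] = 15
net[5] = 15
net[6] = 19
net[7] = 24
net[8] = 26  (first piece 4, then net[4]=15)
net[9] = 32
Best is to make no cuts and sell whole for €32.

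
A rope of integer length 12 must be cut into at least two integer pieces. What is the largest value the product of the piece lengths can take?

81

Define P[k] = max over 1≤i<k of i · max(k−i, P[k−i]); the inner max lets the remainder stay uncut if that's better.
P[2] = 1·max(1,0) = 1·1 = 1
P[3] = max(1·2, 2·1) = 2
P[4] = max(1·3, 2·2, 3·1) = 4
P[5] = max(1·4, 2·3, 3·2, 4·1) = 6
P[6] = max(1·6, 2·4, 3·3, 4·2, 5·1) = 9
P[7] = max(1·9, 2·6, 3·4, 4·3, 5·2, 6·1) = 12
P[8] = max(1·12, 2·9, 3·6, …, 6·2, 7·1) = 18
P[9] = max(1·18, 2·12, 3·9, …, 7·2, 8·1) = 27
P[10] = max(1·27, 2·18, 3·12, …, 8·2, 9·1) = 36
P[11] = max(1·36, 2·27, 3·18, …, 9·2, 10·1) = 54
P[12] = max(1·54, 2·36, 3·27, …, 10·2, 11·1) = 81
One optimal split: 3 + 3 + 3 + 3; product 3·3·3·3 = 81.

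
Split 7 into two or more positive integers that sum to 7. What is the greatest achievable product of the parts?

Fill f[k] for k=2..7: at each k try every first piece i and multiply by the better of (k−i) uncut or f[k−i].
f[2] = 1*max(1,0) = 1*1 = 1
f[3] = 1*max(2,1) = 1*2 = 2
f[4] = 2*max(2,1) = 2*2 = 4
f[5] = 2*max(3,2) = 2*3 = 6
f[6] = 3*max(3,2) = 3*3 = 9
f[7] = 2*max(5,6) = 2*6 = 12
One optimal split: 3 + 2 + 2; product 3*2*2 = 12.

12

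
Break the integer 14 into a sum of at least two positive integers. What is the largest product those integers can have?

162

Let m[k] be the best product for length k (with at least one cut). For each first piece i, the rest contributes max(k−i, m[k−i]).
m[2] = 1×max(1,0) = 1×1 = 1
m[3] = max(1×2, 2×1) = 2
m[4] = max(1×3, 2×2, 3×1) = 4
m[5] = max(1×4, 2×3, 3×2, 4×1) = 6
m[6] = max(1×6, 2×4, 3×3, 4×2, 5×1) = 9
m[7] = max(1×9, 2×6, 3×4, 4×3, 5×2, 6×1) = 12
m[8] = max(1×12, 2×9, 3×6, …, 6×2, 7×1) = 18
m[9] = max(1×18, 2×12, 3×9, …, 7×2, 8×1) = 27
m[10] = max(1×27, 2×18, 3×12, …, 8×2, 9×1) = 36
m[11] = max(1×36, 2×27, 3×18, …, 9×2, 10×1) = 54
m[12] = max(1×54, 2×36, 3×27, …, 10×2, 11×1) = 81
m[13] = max(1×81, 2×54, 3×36, …, 11×2, 12×1) = 108
m[14] = max(1×108, 2×81, 3×54, …, 12×2, 13×1) = 162
One optimal split: 3 + 3 + 3 + 3 + 2; product 3×3×3×3×2 = 162.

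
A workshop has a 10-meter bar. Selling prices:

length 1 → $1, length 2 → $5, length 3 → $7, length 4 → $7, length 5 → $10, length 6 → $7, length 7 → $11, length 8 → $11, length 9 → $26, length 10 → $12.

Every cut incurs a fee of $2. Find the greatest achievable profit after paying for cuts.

Let r[k] be the best obtainable value from length k. For each k, try every first piece i and keep the best of price[i] + r[k−i] minus the 2 cut fee when i<k.
r[1] = 1
r[2] = 5
r[3] = 7
r[4] = 8  (first piece 2, then r[2]=5)
r[5] = 10  (first piece 2, then r[3]=7)
r[6] = 12  (first piece 3, then r[3]=7)
r[7] = 13  (first piece 2, then r[5]=10)
r[8] = 15  (first piece 2, then r[6]=12)
r[9] = 26
r[10] = 25  (first piece 1, then r[9]=26)
One optimal plan: pieces 9 + 1 (1 cut) → $27 − $2 = $25.

25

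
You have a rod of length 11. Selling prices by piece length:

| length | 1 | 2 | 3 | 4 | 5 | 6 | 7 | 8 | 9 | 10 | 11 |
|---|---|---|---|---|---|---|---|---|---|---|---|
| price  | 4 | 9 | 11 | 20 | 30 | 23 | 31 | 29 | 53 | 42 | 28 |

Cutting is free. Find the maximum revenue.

Consider every possible first cut. R[k] is the best of p[i]+R[k−i] over all sellable i≤k.
R[1] = 4
R[2] = max(4+4, 9+0) = 9
R[3] = max(4+9, 9+4, 11+0) = 13
R[4] = max(4+13, 9+9, 11+4, 20+0) = 20
R[5] = max(4+20, 9+13, 11+9, 20+4, 30+0) = 30
R[6] = max(4+30, 9+20, 11+13, 20+9, 30+4, 23+0) = 34
R[7] = max(4+34, 9+30, 11+20, …, 23+4, 31+0) = 39
R[8] = max(4+39, 9+34, 11+30, …, 31+4, 29+0) = 43
R[9] = max(4+43, 9+39, 11+34, …, 29+4, 53+0) = 53
R[10] = max(4+53, 9+43, 11+39, …, 53+4, 42+0) = 60
R[11] = max(4+60, 9+53, 11+43, …, 42+4, 28+0) = 64
One optimal cutting: 5 + 5 + 1 → $30 + $30 + $4 = $64.

64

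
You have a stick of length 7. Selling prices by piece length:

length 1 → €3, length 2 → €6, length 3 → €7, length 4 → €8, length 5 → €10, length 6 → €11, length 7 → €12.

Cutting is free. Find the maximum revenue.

21

Let v[k] be the best obtainable value from length k. For each k, try every first piece i and keep the best of price[i] + v[k−i].
v[1] = 3
v[2] = 6  (first piece 1, then v[1]=3)
v[3] = 9  (first piece 1, then v[2]=6)
v[4] = 12  (first piece 1, then v[3]=9)
v[5] = 15  (first piece 1, then v[4]=12)
v[6] = 18  (first piece 1, then v[5]=15)
v[7] = 21  (first piece 1, then v[6]=18)
One optimal cutting: 1 + 1 + 1 + 1 + 1 + 1 + 1 → €3 + €3 + €3 + €3 + €3 + €3 + €3 = €21.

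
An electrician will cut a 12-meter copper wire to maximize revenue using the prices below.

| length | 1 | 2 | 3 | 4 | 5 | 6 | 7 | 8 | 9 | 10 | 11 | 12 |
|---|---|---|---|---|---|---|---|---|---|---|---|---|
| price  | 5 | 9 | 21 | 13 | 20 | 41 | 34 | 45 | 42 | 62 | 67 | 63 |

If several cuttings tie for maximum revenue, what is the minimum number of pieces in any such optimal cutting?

Build r[k] bottom-up: r[k] = max over allowed piece i of (p[i] + r[k−i]).
r[1] = 5
r[2] = 10  (first piece 1, then r[1]=5)
r[3] = 21
r[4] = 26  (first piece 1, then r[3]=21)
r[5] = 31  (first piece 1, then r[4]=26)
r[6] = 42  (first piece 3, then r[3]=21)
r[7] = 47  (first piece 1, then r[6]=42)
r[8] = 52  (first piece 1, then r[7]=47)
r[9] = 63  (first piece 3, then r[6]=42)
r[10] = 68  (first piece 1, then r[9]=63)
r[11] = 73  (first piece 1, then r[10]=68)
r[12] = 84  (first piece 3, then r[9]=63)
Maximum revenue is €84.
Now minimize piece count subject to staying optimal: for each k, pieces[k] = 1 + min over i with p[i]+r[k−i]=r[k] of pieces[k−i].
pieces[9] = 3
pieces[10] = 4
pieces[11] = 5
pieces[12] = 4

4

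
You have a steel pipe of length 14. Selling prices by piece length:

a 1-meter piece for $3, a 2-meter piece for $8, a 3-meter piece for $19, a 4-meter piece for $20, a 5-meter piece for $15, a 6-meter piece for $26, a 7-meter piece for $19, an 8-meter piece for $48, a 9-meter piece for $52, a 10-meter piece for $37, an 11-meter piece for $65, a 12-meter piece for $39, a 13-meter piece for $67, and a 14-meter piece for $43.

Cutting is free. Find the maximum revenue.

Consider every possible first cut. best[k] is the best of p[i]+best[k−i] over all sellable i≤k.
best[1] = 3
best[2] = max(3+3, 8+0) = 8
best[3] = max(3+8, 8+3, 19+0) = 19
best[4] = max(3+19, 8+8, 19+3, 20+0) = 22
best[5] = max(3+22, 8+19, 19+8, 20+3, 15+0) = 27
best[6] = max(3+27, 8+22, 19+19, 20+8, 15+3, 26+0) = 38
best[7] = max(3+38, 8+27, 19+22, …, 26+3, 19+0) = 41
best[8] = max(3+41, 8+38, 19+27, …, 19+3, 48+0) = 48
best[9] = max(3+48, 8+41, 19+38, …, 48+3, 52+0) = 57
best[10] = max(3+57, 8+48, 19+41, …, 52+3, 37+0) = 60
best[11] = max(3+60, 8+57, 19+48, …, 37+3, 65+0) = 67
best[12] = max(3+67, 8+60, 19+57, …, 65+3, 39+0) = 76
best[13] = max(3+76, 8+67, 19+60, …, 39+3, 67+0) = 79
best[14] = max(3+79, 8+76, 19+67, …, 67+3, 43+0) = 86
One optimal cutting: 8 + 3 + 3 → $48 + $19 + $19 = $86.

86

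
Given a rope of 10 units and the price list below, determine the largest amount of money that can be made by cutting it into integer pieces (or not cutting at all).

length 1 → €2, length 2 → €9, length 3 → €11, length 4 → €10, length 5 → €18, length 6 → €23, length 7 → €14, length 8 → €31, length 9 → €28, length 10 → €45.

Consider every possible first cut. r[k] is the best of p[i]+r[k−i] over all sellable i≤k.
r[1] = 2
r[2] = max(2+2, 9+0) = 9
r[3] = max(2+9, 9+2, 11+0) = 11
r[4] = max(2+11, 9+9, 11+2, 10+0) = 18
r[5] = max(2+18, 9+11, 11+9, 10+2, 18+0) = 20
r[6] = max(2+20, 9+18, 11+11, 10+9, 18+2, 23+0) = 27
r[7] = max(2+27, 9+20, 11+18, …, 23+2, 14+0) = 29
r[8] = max(2+29, 9+27, 11+20, …, 14+2, 31+0) = 36
r[9] = max(2+36, 9+29, 11+27, …, 31+2, 28+0) = 38
r[10] = max(2+38, 9+36, 11+29, …, 28+2, 45+0) = 45
One optimal cutting: 2 + 2 + 2 + 2 + 2 → €9 + €9 + €9 + €9 + €9 = €45.

45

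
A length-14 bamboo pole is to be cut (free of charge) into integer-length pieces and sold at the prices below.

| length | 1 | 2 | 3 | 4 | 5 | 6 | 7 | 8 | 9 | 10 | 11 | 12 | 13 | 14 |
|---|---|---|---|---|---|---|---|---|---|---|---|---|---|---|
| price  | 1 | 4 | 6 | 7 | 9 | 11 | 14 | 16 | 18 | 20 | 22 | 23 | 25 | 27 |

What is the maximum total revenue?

28

Build r[k] bottom-up: r[k] = max over allowed piece i of (p[i] + r[k−i]).
r[1] = 1
r[2] = 4
r[3] = 6
r[4] = 8  (first piece 2, then r[2]=4)
r[5] = 10  (first piece 2, then r[3]=6)
r[6] = 12  (first piece 2, then r[4]=8)
r[7] = 14  (first piece 2, then r[5]=10)
r[8] = 16  (first piece 2, then r[6]=12)
r[9] = 18  (first piece 2, then r[7]=14)
r[10] = 20  (first piece 2, then r[8]=16)
r[11] = 22  (first piece 2, then r[9]=18)
r[12] = 24  (first piece 2, then r[10]=20)
r[13] = 26  (first piece 2, then r[11]=22)
r[14] = 28  (first piece 2, then r[12]=24)
One optimal cutting: 2 + 2 + 2 + 2 + 2 + 2 + 2 → $4 + $4 + $4 + $4 + $4 + $4 + $4 = $28.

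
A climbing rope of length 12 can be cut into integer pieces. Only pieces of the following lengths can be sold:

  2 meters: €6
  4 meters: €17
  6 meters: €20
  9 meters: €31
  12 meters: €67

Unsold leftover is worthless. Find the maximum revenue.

Let f[k] be the best obtainable value from length k. For each k, try every first piece i and keep the best of price[i] + f[k−i].
f[1] = 0
f[2] = 6
f[3] = 6
f[4] = 17
f[5] = 17
f[6] = 23  (first piece 2, then f[4]=17)
f[7] = 23
f[8] = 34  (first piece 4, then f[4]=17)
f[9] = 34
f[10] = 40  (first piece 2, then f[8]=34)
f[11] = 40
f[12] = 67
One optimal cutting: 12 → €67.

67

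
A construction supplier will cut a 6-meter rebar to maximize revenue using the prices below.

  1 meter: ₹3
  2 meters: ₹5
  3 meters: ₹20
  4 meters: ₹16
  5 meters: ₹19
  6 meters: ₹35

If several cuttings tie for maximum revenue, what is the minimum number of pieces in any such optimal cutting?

2

Consider every possible first cut. r[k] is the best of p[i]+r[k−i] over all sellable i≤k.
r[1] = 3
r[2] = max(3+3, 5+0) = 6
r[3] = max(3+6, 5+3, 20+0) = 20
r[4] = max(3+20, 5+6, 20+3, 16+0) = 23
r[5] = max(3+23, 5+20, 20+6, 16+3, 19+0) = 26
r[6] = max(3+26, 5+23, 20+20, 16+6, 19+3, 35+0) = 40
Maximum revenue is ₹40.
Now minimize piece count subject to staying optimal: for each k, pieces[k] = 1 + min over i with p[i]+r[k−i]=r[k] of pieces[k−i].
pieces[3] = 1
pieces[4] = 2
pieces[5] = 3
pieces[6] = 2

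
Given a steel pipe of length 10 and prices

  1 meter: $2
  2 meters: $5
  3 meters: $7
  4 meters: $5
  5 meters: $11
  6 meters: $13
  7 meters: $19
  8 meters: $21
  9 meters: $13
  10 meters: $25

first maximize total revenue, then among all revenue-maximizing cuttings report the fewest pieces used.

2

Build r[k] bottom-up: r[k] = max over allowed piece i of (p[i] + r[k−i]).
r[1] = 2
r[2] = max(2+2, 5+0) = 5
r[3] = max(2+5, 5+2, 7+0) = 7
r[4] = max(2+7, 5+5, 7+2, 5+0) = 10
r[5] = max(2+10, 5+7, 7+5, 5+2, 11+0) = 12
r[6] = max(2+12, 5+10, 7+7, 5+5, 11+2, 13+0) = 15
r[7] = max(2+15, 5+12, 7+10, …, 13+2, 19+0) = 19
r[8] = max(2+19, 5+15, 7+12, …, 19+2, 21+0) = 21
r[9] = max(2+21, 5+19, 7+15, …, 21+2, 13+0) = 24
r[10] = max(2+24, 5+21, 7+19, …, 13+2, 25+0) = 26
Maximum revenue is $26.
Now minimize piece count subject to staying optimal: for each k, pieces[k] = 1 + min over i with p[i]+r[k−i]=r[k] of pieces[k−i].
pieces[7] = 1
pieces[8] = 1
pieces[9] = 2
pieces[10] = 2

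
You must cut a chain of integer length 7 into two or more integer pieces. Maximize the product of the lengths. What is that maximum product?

12

Let g[k] be the best product for length k (with at least one cut). For each first piece i, the rest contributes max(k−i, g[k−i]).
g[2] = 1*max(1,0) = 1*1 = 1
g[3] = 1*max(2,1) = 1*2 = 2
g[4] = 2*max(2,1) = 2*2 = 4
g[5] = 2*max(3,2) = 2*3 = 6
g[6] = 3*max(3,2) = 3*3 = 9
g[7] = 2*max(5,6) = 2*6 = 12
One optimal split: 3 + 2 + 2; product 3*2*2 = 12.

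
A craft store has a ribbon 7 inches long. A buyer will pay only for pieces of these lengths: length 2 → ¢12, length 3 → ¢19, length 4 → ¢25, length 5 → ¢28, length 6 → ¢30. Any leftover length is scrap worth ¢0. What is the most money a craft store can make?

44

Build r[k] bottom-up: r[k] = max over allowed piece i of (p[i] + r[k−i]).
r[1] = 0
r[2] = 12
r[3] = 19
r[4] = 25
r[5] = 31  (first piece 2, then r[3]=19)
r[6] = 38  (first piece 3, then r[3]=19)
r[7] = 44  (first piece 3, then r[4]=25)
One optimal cutting: 4 + 3 → ¢44.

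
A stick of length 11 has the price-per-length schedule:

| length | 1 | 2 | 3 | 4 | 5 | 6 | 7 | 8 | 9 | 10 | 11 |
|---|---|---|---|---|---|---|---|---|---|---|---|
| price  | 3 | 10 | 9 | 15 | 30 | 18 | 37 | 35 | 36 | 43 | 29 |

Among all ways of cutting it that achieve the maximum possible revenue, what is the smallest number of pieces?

Build r[k] bottom-up: r[k] = max over allowed piece i of (p[i] + r[k−i]).
r[1] = 3
r[2] = max(3+3, 10+0) = 10
r[3] = max(3+10, 10+3, 9+0) = 13
r[4] = max(3+13, 10+10, 9+3, 15+0) = 20
r[5] = max(3+20, 10+13, 9+10, 15+3, 30+0) = 30
r[6] = max(3+30, 10+20, 9+13, 15+10, 30+3, 18+0) = 33
r[7] = max(3+33, 10+30, 9+20, …, 18+3, 37+0) = 40
r[8] = max(3+40, 10+33, 9+30, …, 37+3, 35+0) = 43
r[9] = max(3+43, 10+40, 9+33, …, 35+3, 36+0) = 50
r[10] = max(3+50, 10+43, 9+40, …, 36+3, 43+0) = 60
r[11] = max(3+60, 10+50, 9+43, …, 43+3, 29+0) = 63
Maximum revenue is 63.
Now minimize piece count subject to staying optimal: for each k, pieces[k] = 1 + min over i with p[i]+r[k−i]=r[k] of pieces[k−i].
pieces[8] = 3
pieces[9] = 3
pieces[10] = 2
pieces[11] = 3

3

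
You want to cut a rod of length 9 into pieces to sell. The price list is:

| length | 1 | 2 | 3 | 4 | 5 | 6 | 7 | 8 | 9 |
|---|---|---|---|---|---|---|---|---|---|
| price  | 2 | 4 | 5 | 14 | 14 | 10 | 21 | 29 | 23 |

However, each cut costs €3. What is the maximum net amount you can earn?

Build v[k] bottom-up: v[k] = max over allowed piece i of (p[i] + v[k−i]) − 3 per cut.
v[1] = 2
v[2] = 4
v[3] = 5
v[4] = 14
v[5] = 14
v[6] = 15  (first piece 2, then v[4]=14)
v[7] = 21
v[8] = 29
v[9] = 28  (first piece 1, then v[8]=29)
One optimal plan: pieces 8 + 1 (1 cut) → €31 − €3 = €28.

28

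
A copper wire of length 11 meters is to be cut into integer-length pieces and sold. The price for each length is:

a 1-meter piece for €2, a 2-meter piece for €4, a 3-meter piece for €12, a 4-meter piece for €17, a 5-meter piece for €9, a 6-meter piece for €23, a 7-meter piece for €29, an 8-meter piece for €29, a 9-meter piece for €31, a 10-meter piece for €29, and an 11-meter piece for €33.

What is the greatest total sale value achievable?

Build v[k] bottom-up: v[k] = max over allowed piece i of (p[i] + v[k−i]).
v[1] = 2
v[2] = max(2+2, 4+0) = 4
v[3] = max(2+4, 4+2, 12+0) = 12
v[4] = max(2+12, 4+4, 12+2, 17+0) = 17
v[5] = max(2+17, 4+12, 12+4, 17+2, 9+0) = 19
v[6] = max(2+19, 4+17, 12+12, 17+4, 9+2, 23+0) = 24
v[7] = max(2+24, 4+19, 12+17, …, 23+2, 29+0) = 29
v[8] = max(2+29, 4+24, 12+19, …, 29+2, 29+0) = 34
v[9] = max(2+34, 4+29, 12+24, …, 29+2, 31+0) = 36
v[10] = max(2+36, 4+34, 12+29, …, 31+2, 29+0) = 41
v[11] = max(2+41, 4+36, 12+34, …, 29+2, 33+0) = 46
One optimal cutting: 4 + 4 + 3 → €17 + €17 + €12 = €46.

46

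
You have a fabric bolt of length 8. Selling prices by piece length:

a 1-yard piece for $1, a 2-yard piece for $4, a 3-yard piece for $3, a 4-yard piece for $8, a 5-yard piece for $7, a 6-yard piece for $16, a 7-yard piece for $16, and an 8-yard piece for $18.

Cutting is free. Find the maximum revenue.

Let best[k] be the best obtainable value from length k. For each k, try every first piece i and keep the best of price[i] + best[k−i].
best[1] = 1
best[2] = max(1+1, 4+0) = 4
best[3] = max(1+4, 4+1, 3+0) = 5
best[4] = max(1+5, 4+4, 3+1, 8+0) = 8
best[5] = max(1+8, 4+5, 3+4, 8+1, 7+0) = 9
best[6] = max(1+9, 4+8, 3+5, 8+4, 7+1, 16+0) = 16
best[7] = max(1+16, 4+9, 3+8, …, 16+1, 16+0) = 17
best[8] = max(1+17, 4+16, 3+9, …, 16+1, 18+0) = 20
One optimal cutting: 6 + 2 → $16 + $4 = $20.

20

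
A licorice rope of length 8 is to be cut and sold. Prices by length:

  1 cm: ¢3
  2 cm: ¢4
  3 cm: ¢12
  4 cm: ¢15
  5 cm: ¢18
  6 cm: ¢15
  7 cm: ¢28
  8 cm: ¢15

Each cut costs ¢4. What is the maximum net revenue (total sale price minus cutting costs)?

27

Build v[k] bottom-up: v[k] = max over allowed piece i of (p[i] + v[k−i]) − 4 per cut.
v[1] = 3
v[2] = 4
v[3] = 12
v[4] = 15
v[5] = 18
v[6] = 20  (first piece 3, then v[3]=12)
v[7] = 28
v[8] = 27  (first piece 1, then v[7]=28)
One optimal plan: pieces 7 + 1 (1 cut) → ¢31 − ¢4 = ¢27.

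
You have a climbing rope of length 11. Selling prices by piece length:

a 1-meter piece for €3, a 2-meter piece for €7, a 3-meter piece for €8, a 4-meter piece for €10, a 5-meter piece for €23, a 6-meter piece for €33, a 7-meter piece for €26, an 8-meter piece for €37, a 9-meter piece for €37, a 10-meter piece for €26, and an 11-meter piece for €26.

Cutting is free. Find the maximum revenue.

56

Build r[k] bottom-up: r[k] = max over allowed piece i of (p[i] + r[k−i]).
r[1] = 3
r[2] = 7
r[3] = 10  (first piece 1, then r[2]=7)
r[4] = 14  (first piece 2, then r[2]=7)
r[5] = 23
r[6] = 33
r[7] = 36  (first piece 1, then r[6]=33)
r[8] = 40  (first piece 2, then r[6]=33)
r[9] = 43  (first piece 1, then r[8]=40)
r[10] = 47  (first piece 2, then r[8]=40)
r[11] = 56  (first piece 5, then r[6]=33)
One optimal cutting: 6 + 5 → €33 + €23 = €56.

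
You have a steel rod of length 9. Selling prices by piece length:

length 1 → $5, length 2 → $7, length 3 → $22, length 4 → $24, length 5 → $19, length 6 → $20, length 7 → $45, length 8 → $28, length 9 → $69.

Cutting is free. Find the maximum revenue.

Build R[k] bottom-up: R[k] = max over allowed piece i of (p[i] + R[k−i]).
R[1] = 5
R[2] = 10  (first piece 1, then R[1]=5)
R[3] = 22
R[4] = 27  (first piece 1, then R[3]=22)
R[5] = 32  (first piece 1, then R[4]=27)
R[6] = 44  (first piece 3, then R[3]=22)
R[7] = 49  (first piece 1, then R[6]=44)
R[8] = 54  (first piece 1, then R[7]=49)
R[9] = 69
Best is to sell the whole 9-unit piece uncut for $69.

69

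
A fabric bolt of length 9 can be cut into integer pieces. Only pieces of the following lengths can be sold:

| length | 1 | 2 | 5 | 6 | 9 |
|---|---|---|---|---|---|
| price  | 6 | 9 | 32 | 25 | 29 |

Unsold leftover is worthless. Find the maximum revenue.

Let f[k] be the best obtainable value from length k. For each k, try every first piece i and keep the best of price[i] + f[k−i].
f[1] = 6
f[2] = 12  (first piece 1, then f[1]=6)
f[3] = 18  (first piece 1, then f[2]=12)
f[4] = 24  (first piece 1, then f[3]=18)
f[5] = 32
f[6] = 38  (first piece 1, then f[5]=32)
f[7] = 44  (first piece 1, then f[6]=38)
f[8] = 50  (first piece 1, then f[7]=44)
f[9] = 56  (first piece 1, then f[8]=50)
One optimal cutting: 5 + 1 + 1 + 1 + 1 → $56.

56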